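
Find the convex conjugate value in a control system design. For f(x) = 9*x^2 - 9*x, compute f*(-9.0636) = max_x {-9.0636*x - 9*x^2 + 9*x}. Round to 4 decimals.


f*(y) = sup_x {y*x - a*x^2 - b*x} = sup_x {(y-b)*x - a*x^2}
FOC: (y - b) - 2a*x = 0 => x* = (y - b)/(2a)
x* = (-9.0636 + 9)/(2*9) = -0.0035
f*(-9.0636) = (y-b)^2/(4a) = (-9.0636 + 9)^2/(4*9)
= 0.004/36 = 0.0001


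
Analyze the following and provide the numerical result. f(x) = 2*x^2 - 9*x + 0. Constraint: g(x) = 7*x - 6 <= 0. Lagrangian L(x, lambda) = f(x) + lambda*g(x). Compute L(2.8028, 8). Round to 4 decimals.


Step 1: Evaluate f(x).
f(2.8028) = 2*2.8028^2 - 9*2.8028 + 0 = -9.5138
Step 2: Evaluate g(x).
g(2.8028) = 7*2.8028 - 6 = 13.6196
Step 3: Compute Lagrangian.
L = -9.5138 + 8*13.6196 = 99.443


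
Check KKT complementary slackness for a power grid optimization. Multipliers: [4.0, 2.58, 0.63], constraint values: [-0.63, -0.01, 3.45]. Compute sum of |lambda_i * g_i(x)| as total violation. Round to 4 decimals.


KKT complementary slackness check:
lambda_1 * g_1 = 4.0 * -0.63 = -2.52
lambda_2 * g_2 = 2.58 * -0.01 = -0.0258
lambda_3 * g_3 = 0.63 * 3.45 = 2.1735
Total violation = 2.52 + 0.0258 + 2.1735 = 4.7193


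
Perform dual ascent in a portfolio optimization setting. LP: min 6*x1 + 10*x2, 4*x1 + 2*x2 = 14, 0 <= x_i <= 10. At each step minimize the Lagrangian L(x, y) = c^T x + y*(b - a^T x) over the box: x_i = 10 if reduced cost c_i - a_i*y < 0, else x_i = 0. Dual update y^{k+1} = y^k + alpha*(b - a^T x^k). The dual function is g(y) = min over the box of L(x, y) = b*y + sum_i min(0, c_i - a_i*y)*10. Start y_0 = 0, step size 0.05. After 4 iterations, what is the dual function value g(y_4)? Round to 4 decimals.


Dual ascent for LP: min 6*x1 + 10*x2, 4*x1 + 2*x2 = 14, 0 <= x_i <= 10
Step 1: y^k = 0.0, reduced costs: (6.0, 10.0)
  x^k = (0.0, 0.0), subgradient = b - a^T x = 14.0
  y^{k+1} = 0.0 + 0.05*14.0 = 0.7
Step 2: y^k = 0.7, reduced costs: (3.2, 8.6)
  x^k = (0.0, 0.0), subgradient = b - a^T x = 14.0
  y^{k+1} = 0.7 + 0.05*14.0 = 1.4
Step 3: y^k = 1.4, reduced costs: (0.4, 7.2)
  x^k = (0.0, 0.0), subgradient = b - a^T x = 14.0
  y^{k+1} = 1.4 + 0.05*14.0 = 2.1
Step 4: y^k = 2.1, reduced costs: (-2.4, 5.8)
  x^k = (10.0, 0.0), subgradient = b - a^T x = -26.0
  y^{k+1} = 2.1 + 0.05*-26.0 = 0.8
Dual objective at y_4 = 0.8: reduced costs (2.8, 8.4), box minimizer x = (0.0, 0.0)
g(y_4) = b*y + (c1 - a1*y)*x1 + (c2 - a2*y)*x2 = 14*0.8 + 2.8*0.0 + 8.4*0.0 = 11.2 + 0.0 + 0.0 = 11.2


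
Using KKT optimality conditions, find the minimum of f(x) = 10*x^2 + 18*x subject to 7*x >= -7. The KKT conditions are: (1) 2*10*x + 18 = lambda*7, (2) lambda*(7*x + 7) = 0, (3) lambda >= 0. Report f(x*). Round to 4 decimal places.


Step 1: Try lambda = 0 (constraint inactive).
Stationarity: 2*10*x + 18 = 0
x* = -18/(2*10) = -0.9
Check constraint: 7*-0.9 = -6.3 >= -7 -- satisfied.
Step 2: Compute optimal value.
f(x*) = 10*(-0.9)^2 + 18*(-0.9) = -8.1


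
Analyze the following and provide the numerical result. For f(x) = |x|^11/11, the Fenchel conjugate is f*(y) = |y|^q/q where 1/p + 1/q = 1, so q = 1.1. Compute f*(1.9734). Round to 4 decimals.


The conjugate exponent q satisfies 1/p + 1/q = 1.
p = 11, so q = 11/(11 - 1) = 1.1
|y|^q = 1.9734^1.1 = 2.1122
f*(1.9734) = 2.1122 / 1.1 = 1.9202


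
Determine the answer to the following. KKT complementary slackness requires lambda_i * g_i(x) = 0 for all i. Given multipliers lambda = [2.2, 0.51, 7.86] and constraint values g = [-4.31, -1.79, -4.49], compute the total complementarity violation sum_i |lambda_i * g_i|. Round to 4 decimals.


KKT complementary slackness check:
lambda_1 * g_1 = 2.2 * -4.31 = -9.482
lambda_2 * g_2 = 0.51 * -1.79 = -0.9129
lambda_3 * g_3 = 7.86 * -4.49 = -35.2914
Total violation = 9.482 + 0.9129 + 35.2914 = 45.6863


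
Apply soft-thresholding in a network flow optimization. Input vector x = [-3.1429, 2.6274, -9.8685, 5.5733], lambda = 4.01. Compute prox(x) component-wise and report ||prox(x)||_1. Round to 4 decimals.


Soft-thresholding with lambda = 4.01:
prox(-3.1429) = sign(-3.1429)*max(|-3.1429| - 4.01, 0) = 0.0
prox(2.6274) = sign(2.6274)*max(|2.6274| - 4.01, 0) = 0.0
prox(-9.8685) = sign(-9.8685)*max(|-9.8685| - 4.01, 0) = -5.8585
prox(5.5733) = sign(5.5733)*max(|5.5733| - 4.01, 0) = 1.5633
prox(x) = [0.0, 0.0, -5.8585, 1.5633]
||prox(x)||_1 = 0.0 + 0.0 + 5.8585 + 1.5633 = 7.4218


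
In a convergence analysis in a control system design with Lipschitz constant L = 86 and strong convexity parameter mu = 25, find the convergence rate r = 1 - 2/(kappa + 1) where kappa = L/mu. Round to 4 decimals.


Step 1: Compute the condition number.
kappa = L/mu = 86/25 = 3.44
Step 2: Compute the convergence rate.
r = 1 - 2/(kappa + 1) = 1 - 2*mu/(L + mu) = (L - mu)/(L + mu) = 61/111 = 0.5495


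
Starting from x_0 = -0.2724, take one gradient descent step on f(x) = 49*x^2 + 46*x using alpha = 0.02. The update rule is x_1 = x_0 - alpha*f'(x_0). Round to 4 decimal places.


We compute the gradient at x_0 and apply the update.
f'(x) = 98*x + 46
f'(-0.2724) = 98*-0.2724 + 46 = 19.3048
x_1 = -0.2724 - 0.02*19.3048 = -0.6585


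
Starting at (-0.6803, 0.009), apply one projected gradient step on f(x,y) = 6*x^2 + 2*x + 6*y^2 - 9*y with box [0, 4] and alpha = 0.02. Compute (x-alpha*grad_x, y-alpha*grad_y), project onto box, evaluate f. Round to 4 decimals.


Step 1: Compute gradient at (-0.6803, 0.009).
grad_x = 2*6*-0.6803 + 2 = -6.1636
grad_y = 2*6*0.009 - 9 = -8.892
Step 2: Gradient step.
x_raw = -0.6803 - 0.02*-6.1636 = -0.557
y_raw = 0.009 - 0.02*-8.892 = 0.1868
Step 3: Project onto [0, 4].
x_proj = clip(-0.557) = 0.0
y_proj = clip(0.1868) = 0.1868
Step 4: Evaluate f.
f(0.0, 0.1868) = -1.4721


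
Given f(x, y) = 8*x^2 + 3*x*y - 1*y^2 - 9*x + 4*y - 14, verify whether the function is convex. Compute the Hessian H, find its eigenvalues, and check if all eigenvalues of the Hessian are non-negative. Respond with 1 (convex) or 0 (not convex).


The Hessian of f(x,y) = 8*x^2 + 3*x*y - 1*y^2 - 9*x + 4*y - 14 is:
H = [[16, 3], [3, -2]]
Trace = 16 - 2 = 14
Determinant = 16*-2 - (3)^2 = -41
Discriminant = (14)^2 - 4*-41 = 360.0
Eigenvalues: lambda_1 = -2.4868, lambda_2 = 16.4868
The function is not convex.

0


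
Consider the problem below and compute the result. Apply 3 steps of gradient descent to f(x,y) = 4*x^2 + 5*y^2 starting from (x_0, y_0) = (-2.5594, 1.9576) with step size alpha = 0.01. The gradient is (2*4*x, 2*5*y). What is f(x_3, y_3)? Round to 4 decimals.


Gradient descent on f(x,y) = 4*x^2 + 5*y^2.
Starting point: (-2.5594, 1.9576), alpha = 0.01
Step 1: grad_x = 2*4*-2.5594 = -20.4752, grad_y = 2*5*1.9576 = 19.576
  x_1 = -2.5594 - 0.01*-20.4752 = -2.3546
  y_1 = 1.9576 - 0.01*19.576 = 1.7618
Step 2: grad_x = 2*4*-2.3546 = -18.8372, grad_y = 2*5*1.7618 = 17.6184
  x_2 = -2.3546 - 0.01*-18.8372 = -2.1663
  y_2 = 1.7618 - 0.01*17.6184 = 1.5857
Step 3: grad_x = 2*4*-2.1663 = -17.3302, grad_y = 2*5*1.5857 = 15.8566
  x_3 = -2.1663 - 0.01*-17.3302 = -1.993
  y_3 = 1.5857 - 0.01*15.8566 = 1.4271
f(-1.993, 1.4271) = 4*(-1.993)^2 + 5*1.4271^2 = 26.0707


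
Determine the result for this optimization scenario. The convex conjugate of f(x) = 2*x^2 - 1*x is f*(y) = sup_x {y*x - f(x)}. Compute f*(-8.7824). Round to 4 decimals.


f*(y) = sup_x {y*x - a*x^2 - b*x} = sup_x {(y-b)*x - a*x^2}
FOC: (y - b) - 2a*x = 0 => x* = (y - b)/(2a)
x* = (-8.7824 + 1)/(2*2) = -1.9456
f*(-8.7824) = (y-b)^2/(4a) = (-8.7824 + 1)^2/(4*2)
= 60.5657/8 = 7.5707


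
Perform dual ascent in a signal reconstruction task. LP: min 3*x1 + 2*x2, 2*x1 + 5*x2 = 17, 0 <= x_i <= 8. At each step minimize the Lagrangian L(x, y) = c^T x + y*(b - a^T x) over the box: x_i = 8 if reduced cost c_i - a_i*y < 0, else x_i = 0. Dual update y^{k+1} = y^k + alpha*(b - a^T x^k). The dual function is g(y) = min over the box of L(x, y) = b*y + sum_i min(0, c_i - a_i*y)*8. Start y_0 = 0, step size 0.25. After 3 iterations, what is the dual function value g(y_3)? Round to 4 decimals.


Dual ascent for LP: min 3*x1 + 2*x2, 2*x1 + 5*x2 = 17, 0 <= x_i <= 8
Step 1: y^k = 0.0, reduced costs: (3.0, 2.0)
  x^k = (0.0, 0.0), subgradient = b - a^T x = 17.0
  y^{k+1} = 0.0 + 0.25*17.0 = 4.25
Step 2: y^k = 4.25, reduced costs: (-5.5, -19.25)
  x^k = (8.0, 8.0), subgradient = b - a^T x = -39.0
  y^{k+1} = 4.25 + 0.25*-39.0 = -5.5
Step 3: y^k = -5.5, reduced costs: (14.0, 29.5)
  x^k = (0.0, 0.0), subgradient = b - a^T x = 17.0
  y^{k+1} = -5.5 + 0.25*17.0 = -1.25
Dual objective at y_3 = -1.25: reduced costs (5.5, 8.25), box minimizer x = (0.0, 0.0)
g(y_3) = b*y + (c1 - a1*y)*x1 + (c2 - a2*y)*x2 = 17*(-1.25) + 5.5*0.0 + 8.25*0.0 = -21.25 + 0.0 + 0.0 = -21.25


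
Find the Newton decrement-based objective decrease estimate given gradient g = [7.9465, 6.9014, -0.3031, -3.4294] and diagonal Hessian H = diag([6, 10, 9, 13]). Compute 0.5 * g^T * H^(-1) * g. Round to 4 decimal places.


Step 1: H is diagonal, so H^(-1) * g = [1.3244, 0.6901, -0.0337, -0.2638].
Step 2: g^T H^(-1) g = sum_i g_i^2 / H_ii
  = (7.9465)^2/6 + (6.9014)^2/10 + (-0.3031)^2/9 + (-3.4294)^2/13
  = 10.5245 + 4.7629 + 0.0102 + 0.9047 = 16.2023
Step 3: Objective decrease = 0.5 * g^T H^(-1) g = 8.1011


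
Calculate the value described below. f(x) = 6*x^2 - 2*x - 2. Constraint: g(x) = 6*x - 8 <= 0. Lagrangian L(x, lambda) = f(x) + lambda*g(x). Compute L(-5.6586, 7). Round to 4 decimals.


Step 1: Evaluate f(x).
f(-5.6586) = 6*(-5.6586)^2 - 2*(-5.6586) - 2 = 201.4357
Step 2: Evaluate g(x).
g(-5.6586) = 6*-5.6586 - 8 = -41.9516
Step 3: Compute Lagrangian.
L = 201.4357 + 7*-41.9516 = -92.2255


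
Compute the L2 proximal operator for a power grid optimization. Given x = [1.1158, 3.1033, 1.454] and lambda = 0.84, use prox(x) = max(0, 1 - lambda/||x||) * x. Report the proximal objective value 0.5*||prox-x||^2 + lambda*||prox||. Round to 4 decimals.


Step 1: Compute ||x||.
||x|| = 3.6041
Step 2: Compute scaling factor.
scale = max(0, 1 - 0.84/3.6041) = 0.7669
Step 3: prox(x) = [0.8557, 2.38, 1.1151]
||prox(x)|| = 2.7641
Step 4: Proximal objective.
0.5*||prox-x||^2 = 0.3528
lambda*||prox|| = 2.3218
Total = 2.6747


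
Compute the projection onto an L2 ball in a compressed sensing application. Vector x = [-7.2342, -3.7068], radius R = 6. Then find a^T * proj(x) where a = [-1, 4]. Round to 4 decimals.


Step 1: Compute ||x|| (intermediates to 6 decimals).
||x|| = sqrt((-7.2342)^2 + (-3.7068)^2) = 8.128592
Step 2: Project.
Since ||x|| > R, scale = R/||x|| = 6/8.128592 = 0.738135, proj(x) = scale * x
proj(x) = [-5.339816, -2.736119]
Step 3: Dot product.
a^T * proj(x) = -1*(-5.339816) + 4*(-2.736119) = -5.6047


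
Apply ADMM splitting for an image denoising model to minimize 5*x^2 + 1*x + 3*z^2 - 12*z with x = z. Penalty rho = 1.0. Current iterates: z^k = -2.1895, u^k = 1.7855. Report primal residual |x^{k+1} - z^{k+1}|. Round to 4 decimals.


ADMM iteration with rho = 1.0, z^k = -2.1895, u^k = 1.7855
Step 1: x-update.
Minimize 5*x^2 + 1*x + (1.0/2)*(x + 2.1895 + 1.7855)^2
FOC: (2*5 + 1.0)*x = -1 + 1.0*(-2.1895 - 1.7855)
x^{k+1} = -0.4523
Step 2: z-update.
Minimize 3*z^2 - 12*z + (1.0/2)*(-0.4523 - z + 1.7855)^2
FOC: (2*3 + 1.0)*z = 12 + 1.0*(-0.4523 + 1.7855)
z^{k+1} = 1.9047
Step 3: u-update.
u^{k+1} = 1.7855 - 0.4523 - 1.9047 = -0.5715
Step 4: Primal residual = |-0.4523 - 1.9047| = 2.357


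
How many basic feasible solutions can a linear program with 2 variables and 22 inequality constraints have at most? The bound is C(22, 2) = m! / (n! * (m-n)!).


Each vertex corresponds to some choice of n active constraints out of m, so the number of vertices is at most C(m, n) = m! / (n!(m-n)!).
m = 22, n = 2
Numerator: 22 * 21
Denominator: 2! = 2
C(22, 2) = 231


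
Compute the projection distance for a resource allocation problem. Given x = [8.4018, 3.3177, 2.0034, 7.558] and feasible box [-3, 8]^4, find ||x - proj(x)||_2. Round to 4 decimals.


Project each component onto [-3, 8].
clip(8.4018) = 8.0, clip(3.3177) = 3.3177, clip(2.0034) = 2.0034, clip(7.558) = 7.558
Projection = [8.0, 3.3177, 2.0034, 7.558]
Squared diffs: [0.1614, 0.0, 0.0, 0.0]
Distance = sqrt(0.1614) = 0.4018


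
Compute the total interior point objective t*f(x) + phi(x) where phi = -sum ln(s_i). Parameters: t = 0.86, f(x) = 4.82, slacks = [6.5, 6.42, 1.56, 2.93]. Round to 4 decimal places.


Step 1: Compute log-barrier.
ln values: [1.8718, 1.8594, 0.4447, 1.075]
phi = -(1.8718 + 1.8594 + 0.4447 + 1.075) = -5.2509
Step 2: Compute augmented objective.
t*f(x) = 0.86*4.82 = 4.1452
Total = 4.1452 - 5.2509 = -1.1057


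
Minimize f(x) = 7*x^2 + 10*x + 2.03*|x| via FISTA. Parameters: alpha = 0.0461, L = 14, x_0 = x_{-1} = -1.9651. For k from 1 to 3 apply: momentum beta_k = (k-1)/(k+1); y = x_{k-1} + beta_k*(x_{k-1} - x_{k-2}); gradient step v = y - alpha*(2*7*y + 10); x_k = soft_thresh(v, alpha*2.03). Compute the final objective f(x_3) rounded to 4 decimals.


FISTA on f(x) = 7*x^2 + 10*x + 2.03*|x|
L = 14, alpha = 0.0461
Iteration 1: beta = 0.0, y = -1.9651 + 0.0*(-1.9651 + 1.9651) = -1.9651
  grad(y) = -17.5114, v = y - alpha*grad = -1.1578
  prox(v) = soft_thresh(-1.1578, 0.0936) = -1.0642
Iteration 2: beta = 0.3333, y = -1.0642 + 0.3333*(-1.0642 + 1.9651) = -0.764
  grad(y) = -0.6954, v = y - alpha*grad = -0.7319
  prox(v) = soft_thresh(-0.7319, 0.0936) = -0.6383
Iteration 3: beta = 0.5, y = -0.6383 + 0.5*(-0.6383 + 1.0642) = -0.4254
  grad(y) = 4.0451, v = y - alpha*grad = -0.6118
  prox(v) = soft_thresh(-0.6118, 0.0936) = -0.5182
f(x_3) = 7*(-0.5182)^2 + 10*(-0.5182) + 2.03*|-0.5182| = -2.2504


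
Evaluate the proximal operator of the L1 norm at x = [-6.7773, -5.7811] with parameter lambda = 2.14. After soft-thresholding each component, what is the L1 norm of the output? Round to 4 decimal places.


Soft-thresholding with lambda = 2.14:
prox(-6.7773) = sign(-6.7773)*max(|-6.7773| - 2.14, 0) = -4.6373
prox(-5.7811) = sign(-5.7811)*max(|-5.7811| - 2.14, 0) = -3.6411
prox(x) = [-4.6373, -3.6411]
||prox(x)||_1 = 4.6373 + 3.6411 = 8.2784


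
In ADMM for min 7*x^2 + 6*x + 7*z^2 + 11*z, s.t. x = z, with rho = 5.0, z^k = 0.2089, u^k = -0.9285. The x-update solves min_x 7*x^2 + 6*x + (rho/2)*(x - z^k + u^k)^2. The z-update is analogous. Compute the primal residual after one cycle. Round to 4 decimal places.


ADMM iteration with rho = 5.0, z^k = 0.2089, u^k = -0.9285
Step 1: x-update.
Minimize 7*x^2 + 6*x + (5.0/2)*(x - 0.2089 - 0.9285)^2
FOC: (2*7 + 5.0)*x = -6 + 5.0*(0.2089 + 0.9285)
x^{k+1} = -0.0165
Step 2: z-update.
Minimize 7*z^2 + 11*z + (5.0/2)*(-0.0165 - z - 0.9285)^2
FOC: (2*7 + 5.0)*z = -11 + 5.0*(-0.0165 - 0.9285)
z^{k+1} = -0.8276
Step 3: u-update.
u^{k+1} = -0.9285 - 0.0165 + 0.8276 = -0.1173
Step 4: Primal residual = |-0.0165 + 0.8276| = 0.8112


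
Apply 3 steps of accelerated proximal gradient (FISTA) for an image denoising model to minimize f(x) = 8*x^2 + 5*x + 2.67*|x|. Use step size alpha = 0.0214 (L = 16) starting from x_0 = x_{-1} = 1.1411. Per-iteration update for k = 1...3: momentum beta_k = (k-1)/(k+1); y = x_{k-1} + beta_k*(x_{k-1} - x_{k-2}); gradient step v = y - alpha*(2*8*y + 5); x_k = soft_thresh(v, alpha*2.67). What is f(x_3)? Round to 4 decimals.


FISTA on f(x) = 8*x^2 + 5*x + 2.67*|x|
L = 16, alpha = 0.0214
Iteration 1: beta = 0.0, y = 1.1411 + 0.0*(1.1411 - 1.1411) = 1.1411
  grad(y) = 23.2576, v = y - alpha*grad = 0.6434
  prox(v) = soft_thresh(0.6434, 0.0571) = 0.5862
Iteration 2: beta = 0.3333, y = 0.5862 + 0.3333*(0.5862 - 1.1411) = 0.4013
  grad(y) = 11.4208, v = y - alpha*grad = 0.1569
  prox(v) = soft_thresh(0.1569, 0.0571) = 0.0998
Iteration 3: beta = 0.5, y = 0.0998 + 0.5*(0.0998 - 0.5862) = -0.1435
  grad(y) = 2.7042, v = y - alpha*grad = -0.2014
  prox(v) = soft_thresh(-0.2014, 0.0571) = -0.1442
f(x_3) = 8*(-0.1442)^2 + 5*(-0.1442) + 2.67*|-0.1442| = -0.1696


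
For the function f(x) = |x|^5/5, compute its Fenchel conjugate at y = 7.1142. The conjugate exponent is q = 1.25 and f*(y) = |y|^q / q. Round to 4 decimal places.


The conjugate exponent q satisfies 1/p + 1/q = 1.
p = 5, so q = 5/(5 - 1) = 1.25
|y|^q = 7.1142^1.25 = 11.6187
f*(7.1142) = 11.6187 / 1.25 = 9.295


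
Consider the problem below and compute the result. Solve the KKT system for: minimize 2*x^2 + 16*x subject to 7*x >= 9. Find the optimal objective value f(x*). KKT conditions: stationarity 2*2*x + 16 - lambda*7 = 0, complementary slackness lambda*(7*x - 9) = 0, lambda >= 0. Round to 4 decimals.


Step 1: Try lambda = 0 (constraint inactive).
x_unc = -16/(2*2) = -4.0
Check: 7*-4.0 = -28.0 < 9 -- violated!
Step 2: Constraint must be active: 7*x = 9
x* = 9/7 = 1.2857 (rounded; the exact value 9/7 is used below)
lambda = (2*2*(9/7) + 16)/7 = 3.0204
Step 3: Compute optimal value.
f(x*) = 2*(9/7)^2 + 16*(9/7) = 23.8776


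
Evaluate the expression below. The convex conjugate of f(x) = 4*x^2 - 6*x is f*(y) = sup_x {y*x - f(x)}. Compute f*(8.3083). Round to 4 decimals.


f*(y) = sup_x {y*x - a*x^2 - b*x} = sup_x {(y-b)*x - a*x^2}
FOC: (y - b) - 2a*x = 0 => x* = (y - b)/(2a)
x* = (8.3083 + 6)/(2*4) = 1.7885
f*(8.3083) = (y-b)^2/(4a) = (8.3083 + 6)^2/(4*4)
= 204.7274/16 = 12.7955


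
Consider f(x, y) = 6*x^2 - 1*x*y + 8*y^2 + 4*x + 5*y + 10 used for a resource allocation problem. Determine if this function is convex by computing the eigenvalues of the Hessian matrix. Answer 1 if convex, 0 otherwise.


The Hessian of f(x,y) = 6*x^2 - 1*x*y + 8*y^2 + 4*x + 5*y + 10 is:
H = [[12, -1], [-1, 16]]
Trace = 12 + 16 = 28
Determinant = 12*16 - (-1)^2 = 191
Discriminant = (28)^2 - 4*191 = 20.0
Eigenvalues: lambda_1 = 11.7639, lambda_2 = 16.2361
The function is convex.

1


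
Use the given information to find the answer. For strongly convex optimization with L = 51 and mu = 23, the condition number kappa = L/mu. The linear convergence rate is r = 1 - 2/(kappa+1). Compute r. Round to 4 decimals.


Step 1: Compute the condition number.
kappa = L/mu = 51/23 = 2.2174
Step 2: Compute the convergence rate.
r = 1 - 2/(kappa + 1) = 1 - 2*mu/(L + mu) = (L - mu)/(L + mu) = 28/74 = 0.3784


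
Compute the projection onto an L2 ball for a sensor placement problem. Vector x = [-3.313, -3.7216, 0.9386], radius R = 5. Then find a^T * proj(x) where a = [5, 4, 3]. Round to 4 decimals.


Step 1: Compute ||x|| (intermediates to 6 decimals).
||x|| = sqrt((-3.313)^2 + (-3.7216)^2 + 0.9386^2) = 5.070231
Step 2: Project.
Since ||x|| > R, scale = R/||x|| = 5/5.070231 = 0.986148, proj(x) = scale * x
proj(x) = [-3.267108, -3.670048, 0.925599]
Step 3: Dot product.
a^T * proj(x) = 5*(-3.267108) + 4*(-3.670048) + 3*0.925599 = -28.2389


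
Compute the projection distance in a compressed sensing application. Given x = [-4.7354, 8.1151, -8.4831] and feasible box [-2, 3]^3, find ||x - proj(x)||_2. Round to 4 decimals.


Project each component onto [-2, 3].
clip(-4.7354) = -2.0, clip(8.1151) = 3.0, clip(-8.4831) = -2.0
Projection = [-2.0, 3.0, -2.0]
Squared diffs: [7.4824, 26.1642, 42.0306]
Distance = sqrt(75.6772) = 8.6993


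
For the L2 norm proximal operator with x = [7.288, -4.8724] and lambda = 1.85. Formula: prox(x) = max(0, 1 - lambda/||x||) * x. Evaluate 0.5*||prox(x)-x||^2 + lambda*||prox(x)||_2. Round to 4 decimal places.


Step 1: Compute ||x||.
||x|| = 8.7667
Step 2: Compute scaling factor.
scale = max(0, 1 - 1.85/8.7667) = 0.789
Step 3: prox(x) = [5.75, -3.8442]
||prox(x)|| = 6.9167
Step 4: Proximal objective.
0.5*||prox-x||^2 = 1.7113
lambda*||prox|| = 12.7959
Total = 14.5072


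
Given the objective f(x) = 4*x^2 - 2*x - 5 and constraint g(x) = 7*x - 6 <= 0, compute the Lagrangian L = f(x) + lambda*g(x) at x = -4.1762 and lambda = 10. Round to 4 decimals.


Step 1: Evaluate f(x).
f(-4.1762) = 4*(-4.1762)^2 - 2*(-4.1762) - 5 = 73.115
Step 2: Evaluate g(x).
g(-4.1762) = 7*-4.1762 - 6 = -35.2334
Step 3: Compute Lagrangian.
L = 73.115 + 10*-35.2334 = -279.219


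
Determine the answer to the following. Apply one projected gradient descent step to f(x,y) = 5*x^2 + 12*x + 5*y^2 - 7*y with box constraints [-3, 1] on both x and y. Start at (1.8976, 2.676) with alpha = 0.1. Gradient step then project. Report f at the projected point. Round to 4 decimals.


Step 1: Compute gradient at (1.8976, 2.676).
grad_x = 2*5*1.8976 + 12 = 30.976
grad_y = 2*5*2.676 - 7 = 19.76
Step 2: Gradient step.
x_raw = 1.8976 - 0.1*30.976 = -1.2
y_raw = 2.676 - 0.1*19.76 = 0.7
Step 3: Project onto [-3, 1].
x_proj = clip(-1.2) = -1.2
y_proj = clip(0.7) = 0.7
Step 4: Evaluate f.
f(-1.2, 0.7) = -9.65


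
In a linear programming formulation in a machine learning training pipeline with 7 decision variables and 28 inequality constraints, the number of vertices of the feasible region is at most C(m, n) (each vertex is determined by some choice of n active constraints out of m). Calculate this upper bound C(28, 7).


Each vertex corresponds to some choice of n active constraints out of m, so the number of vertices is at most C(m, n) = m! / (n!(m-n)!).
m = 28, n = 7
Numerator: 28 * 27 * 26 * 25 * 24 * 23 * 22
Denominator: 7! = 5040
C(28, 7) = 1184040


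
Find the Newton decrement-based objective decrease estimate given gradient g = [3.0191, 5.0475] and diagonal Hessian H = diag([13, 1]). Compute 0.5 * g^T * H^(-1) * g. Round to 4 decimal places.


Step 1: H is diagonal, so H^(-1) * g = [0.2322, 5.0475].
Step 2: g^T H^(-1) g = sum_i g_i^2 / H_ii
  = (3.0191)^2/13 + (5.0475)^2/1
  = 0.7012 + 25.4773 = 26.1784
Step 3: Objective decrease = 0.5 * g^T H^(-1) g = 13.0892


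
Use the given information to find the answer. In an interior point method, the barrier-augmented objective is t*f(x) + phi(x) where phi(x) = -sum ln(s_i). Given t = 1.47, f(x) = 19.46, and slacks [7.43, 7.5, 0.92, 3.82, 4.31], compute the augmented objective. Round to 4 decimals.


Step 1: Compute log-barrier.
ln values: [2.0055, 2.0149, -0.0834, 1.3403, 1.4609]
phi = -(2.0055 + 2.0149 - 0.0834 + 1.3403 + 1.4609) = -6.7382
Step 2: Compute augmented objective.
t*f(x) = 1.47*19.46 = 28.6062
Total = 28.6062 - 6.7382 = 21.868


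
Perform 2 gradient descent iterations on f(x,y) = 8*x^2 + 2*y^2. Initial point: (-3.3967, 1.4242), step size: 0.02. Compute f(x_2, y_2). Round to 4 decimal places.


Gradient descent on f(x,y) = 8*x^2 + 2*y^2.
Starting point: (-3.3967, 1.4242), alpha = 0.02
Step 1: grad_x = 2*8*-3.3967 = -54.3472, grad_y = 2*2*1.4242 = 5.6968
  x_1 = -3.3967 - 0.02*-54.3472 = -2.3098
  y_1 = 1.4242 - 0.02*5.6968 = 1.3103
Step 2: grad_x = 2*8*-2.3098 = -36.9561, grad_y = 2*2*1.3103 = 5.2411
  x_2 = -2.3098 - 0.02*-36.9561 = -1.5706
  y_2 = 1.3103 - 0.02*5.2411 = 1.2054
f(-1.5706, 1.2054) = 8*(-1.5706)^2 + 2*1.2054^2 = 22.6413


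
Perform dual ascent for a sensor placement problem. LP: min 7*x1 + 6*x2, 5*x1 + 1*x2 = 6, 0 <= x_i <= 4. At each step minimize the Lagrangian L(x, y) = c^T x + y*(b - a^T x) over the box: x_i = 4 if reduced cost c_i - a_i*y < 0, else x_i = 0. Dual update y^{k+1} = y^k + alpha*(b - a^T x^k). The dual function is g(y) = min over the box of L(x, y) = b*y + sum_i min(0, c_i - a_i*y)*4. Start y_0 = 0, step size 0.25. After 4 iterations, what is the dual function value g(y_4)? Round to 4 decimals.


Dual ascent for LP: min 7*x1 + 6*x2, 5*x1 + 1*x2 = 6, 0 <= x_i <= 4
Step 1: y^k = 0.0, reduced costs: (7.0, 6.0)
  x^k = (0.0, 0.0), subgradient = b - a^T x = 6.0
  y^{k+1} = 0.0 + 0.25*6.0 = 1.5
Step 2: y^k = 1.5, reduced costs: (-0.5, 4.5)
  x^k = (4.0, 0.0), subgradient = b - a^T x = -14.0
  y^{k+1} = 1.5 + 0.25*-14.0 = -2.0
Step 3: y^k = -2.0, reduced costs: (17.0, 8.0)
  x^k = (0.0, 0.0), subgradient = b - a^T x = 6.0
  y^{k+1} = -2.0 + 0.25*6.0 = -0.5
Step 4: y^k = -0.5, reduced costs: (9.5, 6.5)
  x^k = (0.0, 0.0), subgradient = b - a^T x = 6.0
  y^{k+1} = -0.5 + 0.25*6.0 = 1.0
Dual objective at y_4 = 1.0: reduced costs (2.0, 5.0), box minimizer x = (0.0, 0.0)
g(y_4) = b*y + (c1 - a1*y)*x1 + (c2 - a2*y)*x2 = 6*1.0 + 2.0*0.0 + 5.0*0.0 = 6.0 + 0.0 + 0.0 = 6.0


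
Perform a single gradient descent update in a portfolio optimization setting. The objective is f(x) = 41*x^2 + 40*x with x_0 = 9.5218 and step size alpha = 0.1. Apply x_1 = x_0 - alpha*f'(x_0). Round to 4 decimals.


We compute the gradient at x_0 and apply the update.
f'(x) = 82*x + 40
f'(9.5218) = 82*9.5218 + 40 = 820.7876
x_1 = 9.5218 - 0.1*820.7876 = -72.557


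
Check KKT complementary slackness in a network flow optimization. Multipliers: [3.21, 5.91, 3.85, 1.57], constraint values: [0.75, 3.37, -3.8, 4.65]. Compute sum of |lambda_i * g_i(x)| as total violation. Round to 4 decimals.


KKT complementary slackness check:
lambda_1 * g_1 = 3.21 * 0.75 = 2.4075
lambda_2 * g_2 = 5.91 * 3.37 = 19.9167
lambda_3 * g_3 = 3.85 * -3.8 = -14.63
lambda_4 * g_4 = 1.57 * 4.65 = 7.3005
Total violation = 2.4075 + 19.9167 + 14.63 + 7.3005 = 44.2547


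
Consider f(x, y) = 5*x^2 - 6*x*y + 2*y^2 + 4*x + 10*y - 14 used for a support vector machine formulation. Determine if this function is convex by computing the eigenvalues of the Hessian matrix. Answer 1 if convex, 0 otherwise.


The Hessian of f(x,y) = 5*x^2 - 6*x*y + 2*y^2 + 4*x + 10*y - 14 is:
H = [[10, -6], [-6, 4]]
Trace = 10 + 4 = 14
Determinant = 10*4 - (-6)^2 = 4
Discriminant = (14)^2 - 4*4 = 180.0
Eigenvalues: lambda_1 = 0.2918, lambda_2 = 13.7082
The function is convex.

1


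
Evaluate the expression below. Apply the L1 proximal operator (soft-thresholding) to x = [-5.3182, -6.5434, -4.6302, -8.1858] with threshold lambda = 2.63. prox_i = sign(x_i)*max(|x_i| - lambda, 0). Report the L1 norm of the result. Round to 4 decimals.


Soft-thresholding with lambda = 2.63:
prox(-5.3182) = sign(-5.3182)*max(|-5.3182| - 2.63, 0) = -2.6882
prox(-6.5434) = sign(-6.5434)*max(|-6.5434| - 2.63, 0) = -3.9134
prox(-4.6302) = sign(-4.6302)*max(|-4.6302| - 2.63, 0) = -2.0002
prox(-8.1858) = sign(-8.1858)*max(|-8.1858| - 2.63, 0) = -5.5558
prox(x) = [-2.6882, -3.9134, -2.0002, -5.5558]
||prox(x)||_1 = 2.6882 + 3.9134 + 2.0002 + 5.5558 = 14.1576


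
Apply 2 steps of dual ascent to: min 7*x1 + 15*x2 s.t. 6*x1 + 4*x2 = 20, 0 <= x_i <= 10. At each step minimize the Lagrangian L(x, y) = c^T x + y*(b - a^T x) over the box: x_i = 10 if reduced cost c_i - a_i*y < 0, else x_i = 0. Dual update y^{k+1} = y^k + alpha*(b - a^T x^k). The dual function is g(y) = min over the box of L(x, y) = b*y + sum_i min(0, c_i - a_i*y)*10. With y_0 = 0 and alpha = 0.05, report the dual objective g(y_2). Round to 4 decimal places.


Dual ascent for LP: min 7*x1 + 15*x2, 6*x1 + 4*x2 = 20, 0 <= x_i <= 10
Step 1: y^k = 0.0, reduced costs: (7.0, 15.0)
  x^k = (0.0, 0.0), subgradient = b - a^T x = 20.0
  y^{k+1} = 0.0 + 0.05*20.0 = 1.0
Step 2: y^k = 1.0, reduced costs: (1.0, 11.0)
  x^k = (0.0, 0.0), subgradient = b - a^T x = 20.0
  y^{k+1} = 1.0 + 0.05*20.0 = 2.0
Dual objective at y_2 = 2.0: reduced costs (-5.0, 7.0), box minimizer x = (10.0, 0.0)
g(y_2) = b*y + (c1 - a1*y)*x1 + (c2 - a2*y)*x2 = 20*2.0 + (-5.0)*10.0 + 7.0*0.0 = 40.0 - 50.0 + 0.0 = -10.0


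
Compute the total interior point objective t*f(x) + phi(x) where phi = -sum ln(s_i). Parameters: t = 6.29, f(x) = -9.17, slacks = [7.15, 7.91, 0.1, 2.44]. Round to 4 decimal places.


Step 1: Compute log-barrier.
ln values: [1.9671, 2.0681, -2.3026, 0.892]
phi = -(1.9671 + 2.0681 - 2.3026 + 0.892) = -2.6247
Step 2: Compute augmented objective.
t*f(x) = 6.29*-9.17 = -57.6793
Total = -57.6793 - 2.6247 = -60.304


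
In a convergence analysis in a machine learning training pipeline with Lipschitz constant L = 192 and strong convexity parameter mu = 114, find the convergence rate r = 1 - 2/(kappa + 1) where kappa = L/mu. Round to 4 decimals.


Step 1: Compute the condition number.
kappa = L/mu = 192/114 = 1.6842
Step 2: Compute the convergence rate.
r = 1 - 2/(kappa + 1) = 1 - 2*mu/(L + mu) = (L - mu)/(L + mu) = 78/306 = 0.2549


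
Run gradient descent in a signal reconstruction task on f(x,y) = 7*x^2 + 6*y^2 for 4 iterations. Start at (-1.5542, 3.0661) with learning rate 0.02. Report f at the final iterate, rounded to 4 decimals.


Gradient descent on f(x,y) = 7*x^2 + 6*y^2.
Starting point: (-1.5542, 3.0661), alpha = 0.02
Step 1: grad_x = 2*7*-1.5542 = -21.7588, grad_y = 2*6*3.0661 = 36.7932
  x_1 = -1.5542 - 0.02*-21.7588 = -1.119
  y_1 = 3.0661 - 0.02*36.7932 = 2.3302
Step 2: grad_x = 2*7*-1.119 = -15.6663, grad_y = 2*6*2.3302 = 27.9628
  x_2 = -1.119 - 0.02*-15.6663 = -0.8057
  y_2 = 2.3302 - 0.02*27.9628 = 1.771
Step 3: grad_x = 2*7*-0.8057 = -11.2798, grad_y = 2*6*1.771 = 21.2518
  x_3 = -0.8057 - 0.02*-11.2798 = -0.5801
  y_3 = 1.771 - 0.02*21.2518 = 1.3459
Step 4: grad_x = 2*7*-0.5801 = -8.1214, grad_y = 2*6*1.3459 = 16.1513
  x_4 = -0.5801 - 0.02*-8.1214 = -0.4177
  y_4 = 1.3459 - 0.02*16.1513 = 1.0229
f(-0.4177, 1.0229) = 7*(-0.4177)^2 + 6*1.0229^2 = 7.4993


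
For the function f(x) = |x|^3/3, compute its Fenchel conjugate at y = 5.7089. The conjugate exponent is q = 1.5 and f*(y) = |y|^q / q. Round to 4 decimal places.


The conjugate exponent q satisfies 1/p + 1/q = 1.
p = 3, so q = 3/(3 - 1) = 1.5
|y|^q = 5.7089^1.5 = 13.6404
f*(5.7089) = 13.6404 / 1.5 = 9.0936


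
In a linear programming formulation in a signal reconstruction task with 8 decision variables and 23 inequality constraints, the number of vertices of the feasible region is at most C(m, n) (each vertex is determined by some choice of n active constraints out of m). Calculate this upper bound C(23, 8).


Each vertex corresponds to some choice of n active constraints out of m, so the number of vertices is at most C(m, n) = m! / (n!(m-n)!).
m = 23, n = 8
Numerator: 23 * 22 * 21 * 20 * 19 * 18 * 17 * 16
Denominator: 8! = 40320
C(23, 8) = 490314


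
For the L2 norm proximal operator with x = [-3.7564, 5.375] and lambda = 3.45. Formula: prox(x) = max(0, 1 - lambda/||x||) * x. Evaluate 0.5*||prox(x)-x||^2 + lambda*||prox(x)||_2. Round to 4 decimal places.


Step 1: Compute ||x||.
||x|| = 6.5575
Step 2: Compute scaling factor.
scale = max(0, 1 - 3.45/6.5575) = 0.4739
Step 3: prox(x) = [-1.7801, 2.5471]
||prox(x)|| = 3.1075
Step 4: Proximal objective.
0.5*||prox-x||^2 = 5.9513
lambda*||prox|| = 10.7209
Total = 16.6722


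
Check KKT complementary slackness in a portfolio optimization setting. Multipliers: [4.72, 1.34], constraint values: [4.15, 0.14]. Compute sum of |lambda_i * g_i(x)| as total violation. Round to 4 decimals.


KKT complementary slackness check:
lambda_1 * g_1 = 4.72 * 4.15 = 19.588
lambda_2 * g_2 = 1.34 * 0.14 = 0.1876
Total violation = 19.588 + 0.1876 = 19.7756


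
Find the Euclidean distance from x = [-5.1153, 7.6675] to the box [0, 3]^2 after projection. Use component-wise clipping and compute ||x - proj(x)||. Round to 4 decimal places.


Project each component onto [0, 3].
clip(-5.1153) = 0.0, clip(7.6675) = 3.0
Projection = [0.0, 3.0]
Squared diffs: [26.1663, 21.7856]
Distance = sqrt(47.9519) = 6.9247


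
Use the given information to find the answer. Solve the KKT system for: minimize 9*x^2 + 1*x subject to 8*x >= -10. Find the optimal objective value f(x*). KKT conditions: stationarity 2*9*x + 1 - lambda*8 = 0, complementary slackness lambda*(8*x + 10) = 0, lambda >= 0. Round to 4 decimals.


Step 1: Try lambda = 0 (constraint inactive).
Stationarity: 2*9*x + 1 = 0
x* = -1/(2*9) = -1/18 = -0.0556 (rounded; the exact value -1/18 is used below)
Check constraint: 8*-0.0556 = -0.4448 >= -10 -- satisfied.
Step 2: Compute optimal value.
f(x*) = 9*(-1/18)^2 + 1*(-1/18) = -0.0278


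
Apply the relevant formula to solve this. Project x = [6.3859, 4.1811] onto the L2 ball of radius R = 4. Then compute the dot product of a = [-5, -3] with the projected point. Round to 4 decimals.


Step 1: Compute ||x|| (intermediates to 6 decimals).
||x|| = sqrt(6.3859^2 + 4.1811^2) = 7.63291
Step 2: Project.
Since ||x|| > R, scale = R/||x|| = 4/7.63291 = 0.524047, proj(x) = scale * x
proj(x) = [3.346512, 2.191093]
Step 3: Dot product.
a^T * proj(x) = -5*3.346512 - 3*2.191093 = -23.3058


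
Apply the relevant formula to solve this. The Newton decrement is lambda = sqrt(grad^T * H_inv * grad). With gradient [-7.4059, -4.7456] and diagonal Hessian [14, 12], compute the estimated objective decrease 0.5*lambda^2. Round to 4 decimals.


Step 1: H is diagonal, so H^(-1) * g = [-0.529, -0.3955].
Step 2: g^T H^(-1) g = sum_i g_i^2 / H_ii
  = (-7.4059)^2/14 + (-4.7456)^2/12
  = 3.9177 + 1.8767 = 5.7944
Step 3: Objective decrease = 0.5 * g^T H^(-1) g = 2.8972


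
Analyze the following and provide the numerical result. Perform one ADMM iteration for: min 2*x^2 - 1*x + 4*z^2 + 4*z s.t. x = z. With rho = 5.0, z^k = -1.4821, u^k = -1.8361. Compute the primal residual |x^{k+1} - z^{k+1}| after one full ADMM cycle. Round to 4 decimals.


ADMM iteration with rho = 5.0, z^k = -1.4821, u^k = -1.8361
Step 1: x-update.
Minimize 2*x^2 - 1*x + (5.0/2)*(x + 1.4821 - 1.8361)^2
FOC: (2*2 + 5.0)*x = 1 + 5.0*(-1.4821 + 1.8361)
x^{k+1} = 0.3078
Step 2: z-update.
Minimize 4*z^2 + 4*z + (5.0/2)*(0.3078 - z - 1.8361)^2
FOC: (2*4 + 5.0)*z = -4 + 5.0*(0.3078 - 1.8361)
z^{k+1} = -0.8955
Step 3: u-update.
u^{k+1} = -1.8361 + 0.3078 + 0.8955 = -0.6328
Step 4: Primal residual = |0.3078 + 0.8955| = 1.2033


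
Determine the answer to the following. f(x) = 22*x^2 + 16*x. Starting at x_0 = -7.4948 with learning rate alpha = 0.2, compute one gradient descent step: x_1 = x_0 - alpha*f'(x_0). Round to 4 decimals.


We compute the gradient at x_0 and apply the update.
f'(x) = 44*x + 16
f'(-7.4948) = 44*-7.4948 + 16 = -313.7712
x_1 = -7.4948 - 0.2*-313.7712 = 55.2594


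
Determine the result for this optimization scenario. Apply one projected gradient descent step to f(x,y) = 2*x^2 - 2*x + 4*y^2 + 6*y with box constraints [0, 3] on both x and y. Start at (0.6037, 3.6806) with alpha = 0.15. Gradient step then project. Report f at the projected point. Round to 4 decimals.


Step 1: Compute gradient at (0.6037, 3.6806).
grad_x = 2*2*0.6037 - 2 = 0.4148
grad_y = 2*4*3.6806 + 6 = 35.4448
Step 2: Gradient step.
x_raw = 0.6037 - 0.15*0.4148 = 0.5415
y_raw = 3.6806 - 0.15*35.4448 = -1.6361
Step 3: Project onto [0, 3].
x_proj = clip(0.5415) = 0.5415
y_proj = clip(-1.6361) = 0.0
Step 4: Evaluate f.
f(0.5415, 0.0) = -0.4966


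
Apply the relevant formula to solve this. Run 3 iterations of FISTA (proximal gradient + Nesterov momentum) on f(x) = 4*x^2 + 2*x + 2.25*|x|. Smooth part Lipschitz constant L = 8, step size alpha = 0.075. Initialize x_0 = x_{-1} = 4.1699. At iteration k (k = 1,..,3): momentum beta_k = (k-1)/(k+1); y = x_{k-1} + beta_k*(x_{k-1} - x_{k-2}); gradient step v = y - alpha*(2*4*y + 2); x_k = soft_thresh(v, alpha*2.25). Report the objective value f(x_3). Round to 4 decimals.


FISTA on f(x) = 4*x^2 + 2*x + 2.25*|x|
L = 8, alpha = 0.075
Iteration 1: beta = 0.0, y = 4.1699 + 0.0*(4.1699 - 4.1699) = 4.1699
  grad(y) = 35.3592, v = y - alpha*grad = 1.518
  prox(v) = soft_thresh(1.518, 0.1688) = 1.3492
Iteration 2: beta = 0.3333, y = 1.3492 + 0.3333*(1.3492 - 4.1699) = 0.409
  grad(y) = 5.2718, v = y - alpha*grad = 0.0136
  prox(v) = soft_thresh(0.0136, 0.1688) = 0.0
Iteration 3: beta = 0.5, y = 0.0 + 0.5*(0.0 - 1.3492) = -0.6746
  grad(y) = -3.3968, v = y - alpha*grad = -0.4198
  prox(v) = soft_thresh(-0.4198, 0.1688) = -0.2511
f(x_3) = 4*(-0.2511)^2 + 2*(-0.2511) + 2.25*|-0.2511| = 0.315


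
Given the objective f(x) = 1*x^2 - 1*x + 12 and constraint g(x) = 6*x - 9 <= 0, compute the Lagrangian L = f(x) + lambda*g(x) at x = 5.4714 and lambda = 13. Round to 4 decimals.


Step 1: Evaluate f(x).
f(5.4714) = 1*5.4714^2 - 1*5.4714 + 12 = 36.4648
Step 2: Evaluate g(x).
g(5.4714) = 6*5.4714 - 9 = 23.8284
Step 3: Compute Lagrangian.
L = 36.4648 + 13*23.8284 = 346.234


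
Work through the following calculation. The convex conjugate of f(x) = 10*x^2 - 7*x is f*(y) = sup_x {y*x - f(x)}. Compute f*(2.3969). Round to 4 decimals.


f*(y) = sup_x {y*x - a*x^2 - b*x} = sup_x {(y-b)*x - a*x^2}
FOC: (y - b) - 2a*x = 0 => x* = (y - b)/(2a)
x* = (2.3969 + 7)/(2*10) = 0.4698
f*(2.3969) = (y-b)^2/(4a) = (2.3969 + 7)^2/(4*10)
= 88.3017/40 = 2.2075


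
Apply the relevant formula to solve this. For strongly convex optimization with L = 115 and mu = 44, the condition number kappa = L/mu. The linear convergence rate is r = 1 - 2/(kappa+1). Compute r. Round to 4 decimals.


Step 1: Compute the condition number.
kappa = L/mu = 115/44 = 2.6136
Step 2: Compute the convergence rate.
r = 1 - 2/(kappa + 1) = 1 - 2*mu/(L + mu) = (L - mu)/(L + mu) = 71/159 = 0.4465


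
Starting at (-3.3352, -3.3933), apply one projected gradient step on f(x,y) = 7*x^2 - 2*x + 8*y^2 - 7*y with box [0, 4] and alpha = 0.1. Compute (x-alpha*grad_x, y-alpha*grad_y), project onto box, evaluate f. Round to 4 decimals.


Step 1: Compute gradient at (-3.3352, -3.3933).
grad_x = 2*7*-3.3352 - 2 = -48.6928
grad_y = 2*8*-3.3933 - 7 = -61.2928
Step 2: Gradient step.
x_raw = -3.3352 - 0.1*-48.6928 = 1.5341
y_raw = -3.3933 - 0.1*-61.2928 = 2.736
Step 3: Project onto [0, 4].
x_proj = clip(1.5341) = 1.5341
y_proj = clip(2.736) = 2.736
Step 4: Evaluate f.
f(1.5341, 2.736) = 54.1385


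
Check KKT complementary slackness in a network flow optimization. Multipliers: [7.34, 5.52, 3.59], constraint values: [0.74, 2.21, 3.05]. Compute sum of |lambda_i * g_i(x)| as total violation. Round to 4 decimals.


KKT complementary slackness check:
lambda_1 * g_1 = 7.34 * 0.74 = 5.4316
lambda_2 * g_2 = 5.52 * 2.21 = 12.1992
lambda_3 * g_3 = 3.59 * 3.05 = 10.9495
Total violation = 5.4316 + 12.1992 + 10.9495 = 28.5803


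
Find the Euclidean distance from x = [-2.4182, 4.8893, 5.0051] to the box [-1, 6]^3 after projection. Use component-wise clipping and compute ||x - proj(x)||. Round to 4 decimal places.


Project each component onto [-1, 6].
clip(-2.4182) = -1.0, clip(4.8893) = 4.8893, clip(5.0051) = 5.0051
Projection = [-1.0, 4.8893, 5.0051]
Squared diffs: [2.0113, 0.0, 0.0]
Distance = sqrt(2.0113) = 1.4182


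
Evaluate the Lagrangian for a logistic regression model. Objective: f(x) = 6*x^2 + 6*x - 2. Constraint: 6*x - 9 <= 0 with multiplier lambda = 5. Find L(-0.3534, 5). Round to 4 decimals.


Step 1: Evaluate f(x).
f(-0.3534) = 6*(-0.3534)^2 + 6*(-0.3534) - 2 = -3.3711
Step 2: Evaluate g(x).
g(-0.3534) = 6*-0.3534 - 9 = -11.1204
Step 3: Compute Lagrangian.
L = -3.3711 + 5*-11.1204 = -58.9731


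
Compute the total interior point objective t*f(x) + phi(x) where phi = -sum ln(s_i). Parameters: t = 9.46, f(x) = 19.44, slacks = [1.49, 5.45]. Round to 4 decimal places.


Step 1: Compute log-barrier.
ln values: [0.3988, 1.6956]
phi = -(0.3988 + 1.6956) = -2.0944
Step 2: Compute augmented objective.
t*f(x) = 9.46*19.44 = 183.9024
Total = 183.9024 - 2.0944 = 181.808


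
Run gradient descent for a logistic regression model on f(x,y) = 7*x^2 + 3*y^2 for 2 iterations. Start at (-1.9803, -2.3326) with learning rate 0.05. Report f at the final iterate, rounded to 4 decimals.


Gradient descent on f(x,y) = 7*x^2 + 3*y^2.
Starting point: (-1.9803, -2.3326), alpha = 0.05
Step 1: grad_x = 2*7*-1.9803 = -27.7242, grad_y = 2*3*-2.3326 = -13.9956
  x_1 = -1.9803 - 0.05*-27.7242 = -0.5941
  y_1 = -2.3326 - 0.05*-13.9956 = -1.6328
Step 2: grad_x = 2*7*-0.5941 = -8.3173, grad_y = 2*3*-1.6328 = -9.7969
  x_2 = -0.5941 - 0.05*-8.3173 = -0.1782
  y_2 = -1.6328 - 0.05*-9.7969 = -1.143
f(-0.1782, -1.143) = 7*(-0.1782)^2 + 3*(-1.143)^2 = 4.1415


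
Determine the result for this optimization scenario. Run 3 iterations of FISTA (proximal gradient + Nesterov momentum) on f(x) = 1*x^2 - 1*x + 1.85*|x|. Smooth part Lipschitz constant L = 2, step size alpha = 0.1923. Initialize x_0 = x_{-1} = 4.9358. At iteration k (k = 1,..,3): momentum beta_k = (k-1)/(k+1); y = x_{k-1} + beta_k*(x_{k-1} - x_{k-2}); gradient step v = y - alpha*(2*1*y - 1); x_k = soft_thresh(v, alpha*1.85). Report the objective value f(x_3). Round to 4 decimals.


FISTA on f(x) = 1*x^2 - 1*x + 1.85*|x|
L = 2, alpha = 0.1923
Iteration 1: beta = 0.0, y = 4.9358 + 0.0*(4.9358 - 4.9358) = 4.9358
  grad(y) = 8.8716, v = y - alpha*grad = 3.2298
  prox(v) = soft_thresh(3.2298, 0.3558) = 2.874
Iteration 2: beta = 0.3333, y = 2.874 + 0.3333*(2.874 - 4.9358) = 2.1868
  grad(y) = 3.3736, v = y - alpha*grad = 1.538
  prox(v) = soft_thresh(1.538, 0.3558) = 1.1823
Iteration 3: beta = 0.5, y = 1.1823 + 0.5*(1.1823 - 2.874) = 0.3364
  grad(y) = -0.3272, v = y - alpha*grad = 0.3993
  prox(v) = soft_thresh(0.3993, 0.3558) = 0.0436
f(x_3) = 1*0.0436^2 - 1*0.0436 + 1.85*|0.0436| = 0.0389
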